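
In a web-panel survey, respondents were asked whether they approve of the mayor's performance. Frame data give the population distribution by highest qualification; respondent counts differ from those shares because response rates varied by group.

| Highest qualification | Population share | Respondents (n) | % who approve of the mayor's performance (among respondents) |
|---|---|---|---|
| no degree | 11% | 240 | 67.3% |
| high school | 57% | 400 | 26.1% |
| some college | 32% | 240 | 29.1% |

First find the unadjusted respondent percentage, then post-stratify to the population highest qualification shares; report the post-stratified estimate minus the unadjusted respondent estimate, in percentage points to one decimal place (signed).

-6.6 percentage points

Without adjustment, the pooled respondent share is:
  (240/880)×67.3 + (400/880)×26.1 + (240/880)×29.1 = 38.1545%
Post-stratified estimate weights by population shares:
  0.11×67.3 + 0.57×26.1 + 0.32×29.1 = 31.592%
Difference = 31.592 − 38.1545 = -6.5625 pp.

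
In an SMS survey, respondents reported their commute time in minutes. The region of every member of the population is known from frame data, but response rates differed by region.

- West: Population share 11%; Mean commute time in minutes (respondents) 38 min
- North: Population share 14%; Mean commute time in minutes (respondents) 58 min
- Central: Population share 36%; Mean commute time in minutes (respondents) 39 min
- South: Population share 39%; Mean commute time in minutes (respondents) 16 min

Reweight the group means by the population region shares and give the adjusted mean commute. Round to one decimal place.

32.6

Reweight to the known region distribution:
  West: 0.11 × 38 = 4.18
  North: 0.14 × 58 = 8.12
  Central: 0.36 × 39 = 14.04
  South: 0.39 × 16 = 6.24
Post-stratified estimate = 32.58 → 32.6.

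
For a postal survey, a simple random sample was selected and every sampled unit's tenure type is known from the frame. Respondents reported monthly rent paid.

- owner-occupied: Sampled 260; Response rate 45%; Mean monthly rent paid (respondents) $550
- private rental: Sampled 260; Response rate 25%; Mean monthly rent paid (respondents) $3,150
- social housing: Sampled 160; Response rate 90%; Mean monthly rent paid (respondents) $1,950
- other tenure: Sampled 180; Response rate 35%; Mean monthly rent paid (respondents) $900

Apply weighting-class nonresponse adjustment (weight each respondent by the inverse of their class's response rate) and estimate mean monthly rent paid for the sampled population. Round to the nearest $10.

$1,670

Weighting each respondent by the inverse class response rate inflates each class back to its sampled size, so the class weight is n_sampled:
  owner-occupied: 260 × 550 = 143,000
  private rental: 260 × 3150 = 819,000
  social housing: 160 × 1950 = 312,000
  other tenure: 180 × 900 = 162,000
Adjusted estimate = 1,436,000 / 860 = 1669.77 → $1,670.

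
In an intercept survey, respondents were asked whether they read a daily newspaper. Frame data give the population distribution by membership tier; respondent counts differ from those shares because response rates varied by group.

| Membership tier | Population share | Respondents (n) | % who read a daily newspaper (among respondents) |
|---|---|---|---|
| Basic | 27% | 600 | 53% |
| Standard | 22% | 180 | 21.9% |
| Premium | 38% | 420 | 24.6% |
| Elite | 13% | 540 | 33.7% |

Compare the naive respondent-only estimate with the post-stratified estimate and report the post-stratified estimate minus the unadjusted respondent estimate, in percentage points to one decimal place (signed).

-4.1 percentage points

Without adjustment, the pooled respondent share is:
  (600/1740)×53 + (180/1740)×21.9 + (420/1740)×24.6 + (540/1740)×33.7 = 36.9379%
Reweighting by population membership tier shares:
  0.27×53 + 0.22×21.9 + 0.38×24.6 + 0.13×33.7 = 32.857%
Difference = 32.857 − 36.9379 = -4.0809 pp.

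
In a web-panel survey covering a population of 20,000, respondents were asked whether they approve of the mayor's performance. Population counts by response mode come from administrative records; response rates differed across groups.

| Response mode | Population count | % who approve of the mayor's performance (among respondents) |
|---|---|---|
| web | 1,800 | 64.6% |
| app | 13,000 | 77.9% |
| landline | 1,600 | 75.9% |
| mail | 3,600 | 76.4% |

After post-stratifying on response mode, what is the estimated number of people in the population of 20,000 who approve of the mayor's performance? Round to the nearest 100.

15,300

Estimated count per cell = population count × respondent percentage:
  web: 1,800 × 64.6% = 1162.8
  app: 13,000 × 77.9% = 10,127
  landline: 1,600 × 75.9% = 1214.4
  mail: 3,600 × 76.4% = 2750.4
Estimated total = 15254.6 → 15,300.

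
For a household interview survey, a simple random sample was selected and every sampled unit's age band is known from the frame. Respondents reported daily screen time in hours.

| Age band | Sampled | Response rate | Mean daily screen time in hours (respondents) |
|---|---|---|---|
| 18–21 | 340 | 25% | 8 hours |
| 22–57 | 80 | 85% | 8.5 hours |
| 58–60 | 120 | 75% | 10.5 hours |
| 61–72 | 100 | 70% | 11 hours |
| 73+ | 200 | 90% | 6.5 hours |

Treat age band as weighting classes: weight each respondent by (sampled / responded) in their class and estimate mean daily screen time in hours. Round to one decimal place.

Weighting each respondent by the inverse class response rate inflates each class back to its sampled size, so the class weight is n_sampled:
  18–21: 340 × 8 = 2720
  22–57: 80 × 8.5 = 680
  58–60: 120 × 10.5 = 1260
  61–72: 100 × 11 = 1100
  73+: 200 × 6.5 = 1300
Adjusted estimate = 7060 / 840 = 8.40476 → 8.4.

8.4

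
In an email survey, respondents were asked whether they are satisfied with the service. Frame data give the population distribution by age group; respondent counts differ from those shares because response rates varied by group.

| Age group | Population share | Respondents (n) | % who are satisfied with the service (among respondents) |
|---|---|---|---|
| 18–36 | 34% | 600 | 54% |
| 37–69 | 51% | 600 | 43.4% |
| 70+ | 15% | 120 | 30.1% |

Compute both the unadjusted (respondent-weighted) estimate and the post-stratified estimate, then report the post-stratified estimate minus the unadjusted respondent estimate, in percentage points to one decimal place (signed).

-2.0 percentage points

Unadjusted (pooled respondent) estimate weights by respondent counts:
  (600/1320)×54 + (600/1320)×43.4 + (120/1320)×30.1 = 47.0091%
Reweighting by population age group shares:
  0.34×54 + 0.51×43.4 + 0.15×30.1 = 45.009%
Difference = 45.009 − 47.0091 = -2.0001 pp.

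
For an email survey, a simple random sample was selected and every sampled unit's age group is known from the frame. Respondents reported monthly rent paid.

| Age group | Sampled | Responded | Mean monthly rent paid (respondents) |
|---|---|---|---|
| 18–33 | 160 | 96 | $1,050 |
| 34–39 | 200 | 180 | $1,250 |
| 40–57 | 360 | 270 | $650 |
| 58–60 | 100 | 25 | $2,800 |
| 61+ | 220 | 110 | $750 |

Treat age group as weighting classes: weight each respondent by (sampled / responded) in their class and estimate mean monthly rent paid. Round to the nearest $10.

Response rates by class: 18–33 96/160 = 60%, 34–39 180/200 = 90%, 40–57 270/360 = 75%, 58–60 25/100 = 25%, 61+ 110/220 = 50%.
Inverse-response-rate weighting restores each class to its sampled count, so class totals weight by n_sampled:
  18–33: 160 × 1050 = 168,000
  34–39: 200 × 1250 = 250,000
  40–57: 360 × 650 = 234,000
  58–60: 100 × 2800 = 280,000
  61+: 220 × 750 = 165,000
Adjusted estimate = 1,097,000 / 1,040 = 1054.81 → $1,050.

$1,050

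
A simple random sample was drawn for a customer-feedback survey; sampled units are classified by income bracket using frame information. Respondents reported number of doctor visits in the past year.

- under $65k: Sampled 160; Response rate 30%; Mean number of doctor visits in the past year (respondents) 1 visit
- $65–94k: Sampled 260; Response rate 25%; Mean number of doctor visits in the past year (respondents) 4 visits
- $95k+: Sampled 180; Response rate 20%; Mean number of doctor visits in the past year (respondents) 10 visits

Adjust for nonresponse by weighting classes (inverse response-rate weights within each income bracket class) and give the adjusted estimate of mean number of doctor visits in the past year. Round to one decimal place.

Each respondent's weight = sampled/responded in their class; summing within a class gives n_sampled, so:
  under $65k: 160 × 1 = 160
  $65–94k: 260 × 4 = 1040
  $95k+: 180 × 10 = 1800
Adjusted estimate = 3000 / 600 = 5 → 5.0.

5.0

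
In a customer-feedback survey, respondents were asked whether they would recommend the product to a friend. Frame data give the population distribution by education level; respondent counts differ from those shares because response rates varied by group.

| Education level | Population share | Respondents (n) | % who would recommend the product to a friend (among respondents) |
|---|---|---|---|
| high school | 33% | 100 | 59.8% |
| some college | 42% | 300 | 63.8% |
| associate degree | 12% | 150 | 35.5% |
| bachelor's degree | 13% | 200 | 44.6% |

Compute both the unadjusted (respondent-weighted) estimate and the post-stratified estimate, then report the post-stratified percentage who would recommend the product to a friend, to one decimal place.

Naive respondent-only estimate (weights = respondent counts):
  (100/750)×59.8 + (300/750)×63.8 + (150/750)×35.5 + (200/750)×44.6 = 52.4867%
Post-stratifying to population shares instead:
  0.33×59.8 + 0.42×63.8 + 0.12×35.5 + 0.13×44.6 = 56.588%

56.6%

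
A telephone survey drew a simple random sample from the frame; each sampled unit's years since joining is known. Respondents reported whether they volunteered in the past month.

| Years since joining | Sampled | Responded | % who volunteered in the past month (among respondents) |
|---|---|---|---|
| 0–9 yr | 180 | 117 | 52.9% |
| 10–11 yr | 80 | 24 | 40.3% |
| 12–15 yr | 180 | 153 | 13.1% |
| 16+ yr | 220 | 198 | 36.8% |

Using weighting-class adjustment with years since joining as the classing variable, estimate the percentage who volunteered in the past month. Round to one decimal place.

35.2%

Class response rates: 0–9 yr 117/180 = 65%, 10–11 yr 24/80 = 30%, 12–15 yr 153/180 = 85%, 16+ yr 198/220 = 90%.
With weight = n_sampled/n_responded per class, the weighted class total is n_sampled:
  0–9 yr: 180 × 52.9 = 9522
  10–11 yr: 80 × 40.3 = 3224
  12–15 yr: 180 × 13.1 = 2358
  16+ yr: 220 × 36.8 = 8096
Adjusted estimate = 23,200 / 660 = 35.1515 → 35.2%.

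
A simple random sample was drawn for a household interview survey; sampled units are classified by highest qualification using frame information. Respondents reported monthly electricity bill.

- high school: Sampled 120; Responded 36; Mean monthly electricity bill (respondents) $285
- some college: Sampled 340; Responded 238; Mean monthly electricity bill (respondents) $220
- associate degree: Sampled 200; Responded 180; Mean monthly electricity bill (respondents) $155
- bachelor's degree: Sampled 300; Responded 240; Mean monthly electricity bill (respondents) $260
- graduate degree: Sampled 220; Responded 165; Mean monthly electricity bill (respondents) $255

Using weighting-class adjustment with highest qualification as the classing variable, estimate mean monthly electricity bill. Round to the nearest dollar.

Response rates by class: high school 36/120 = 30%, some college 238/340 = 70%, associate degree 180/200 = 90%, bachelor's degree 240/300 = 80%, graduate degree 165/220 = 75%.
Each respondent's weight = sampled/responded in their class; summing within a class gives n_sampled, so:
  high school: 120 × 285 = 34,200
  some college: 340 × 220 = 74,800
  associate degree: 200 × 155 = 31,000
  bachelor's degree: 300 × 260 = 78,000
  graduate degree: 220 × 255 = 56,100
Adjusted estimate = 274,100 / 1,180 = 232.288 → $232.

$232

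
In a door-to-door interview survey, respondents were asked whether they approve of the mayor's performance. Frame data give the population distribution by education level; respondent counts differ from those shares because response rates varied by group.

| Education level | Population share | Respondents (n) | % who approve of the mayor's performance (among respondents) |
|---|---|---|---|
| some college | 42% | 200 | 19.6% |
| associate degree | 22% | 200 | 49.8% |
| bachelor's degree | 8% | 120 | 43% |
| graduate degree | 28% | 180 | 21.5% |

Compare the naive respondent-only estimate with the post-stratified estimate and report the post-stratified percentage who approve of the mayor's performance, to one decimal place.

28.6%

Naive respondent-only estimate (weights = respondent counts):
  (200/700)×19.6 + (200/700)×49.8 + (120/700)×43 + (180/700)×21.5 = 32.7286%
Post-stratifying to population shares instead:
  0.42×19.6 + 0.22×49.8 + 0.08×43 + 0.28×21.5 = 28.648%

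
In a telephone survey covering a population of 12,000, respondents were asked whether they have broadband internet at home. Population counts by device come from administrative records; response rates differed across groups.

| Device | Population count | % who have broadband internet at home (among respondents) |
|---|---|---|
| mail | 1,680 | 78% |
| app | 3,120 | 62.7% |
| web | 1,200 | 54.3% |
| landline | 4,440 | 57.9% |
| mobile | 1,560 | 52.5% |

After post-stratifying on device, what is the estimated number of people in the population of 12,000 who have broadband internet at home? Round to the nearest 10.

7,310

Estimated count per cell = population count × respondent percentage:
  mail: 1,680 × 78% = 1310.4
  app: 3,120 × 62.7% = 1956.24
  web: 1,200 × 54.3% = 651.6
  landline: 4,440 × 57.9% = 2570.76
  mobile: 1,560 × 52.5% = 819
Estimated total = 7308 → 7,310.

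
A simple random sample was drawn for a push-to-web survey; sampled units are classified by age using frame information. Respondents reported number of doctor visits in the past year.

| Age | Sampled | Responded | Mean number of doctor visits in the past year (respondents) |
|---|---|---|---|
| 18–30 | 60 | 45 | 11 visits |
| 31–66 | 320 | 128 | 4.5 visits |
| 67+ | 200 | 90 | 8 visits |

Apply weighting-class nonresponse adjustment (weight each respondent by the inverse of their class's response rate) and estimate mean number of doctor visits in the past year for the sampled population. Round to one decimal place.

Response rates by class: 18–30 45/60 = 75%, 31–66 128/320 = 40%, 67+ 90/200 = 45%.
Weighting each respondent by the inverse class response rate inflates each class back to its sampled size, so the class weight is n_sampled:
  18–30: 60 × 11 = 660
  31–66: 320 × 4.5 = 1440
  67+: 200 × 8 = 1600
Adjusted estimate = 3700 / 580 = 6.37931 → 6.4.

6.4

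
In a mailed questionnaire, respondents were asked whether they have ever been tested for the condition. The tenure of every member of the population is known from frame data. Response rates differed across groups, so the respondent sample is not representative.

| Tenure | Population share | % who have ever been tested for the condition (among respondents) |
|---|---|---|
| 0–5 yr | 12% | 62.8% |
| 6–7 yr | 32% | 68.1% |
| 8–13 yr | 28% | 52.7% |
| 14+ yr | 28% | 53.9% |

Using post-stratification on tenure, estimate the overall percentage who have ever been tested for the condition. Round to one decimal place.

59.2%

Weight each group's respondent value by its population share:
  0–5 yr: 0.12 × 62.8 = 7.536
  6–7 yr: 0.32 × 68.1 = 21.792
  8–13 yr: 0.28 × 52.7 = 14.756
  14+ yr: 0.28 × 53.9 = 15.092
Post-stratified estimate = 59.176 → 59.2%.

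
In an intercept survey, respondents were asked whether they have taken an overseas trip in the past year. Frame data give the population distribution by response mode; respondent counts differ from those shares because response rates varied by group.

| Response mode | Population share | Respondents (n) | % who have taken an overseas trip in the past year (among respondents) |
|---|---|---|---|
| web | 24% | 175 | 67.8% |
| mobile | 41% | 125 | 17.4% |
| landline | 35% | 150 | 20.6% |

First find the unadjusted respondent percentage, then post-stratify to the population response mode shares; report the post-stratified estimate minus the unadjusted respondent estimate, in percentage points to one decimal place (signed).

-7.5 percentage points

Unadjusted (pooled respondent) estimate weights by respondent counts:
  (175/450)×67.8 + (125/450)×17.4 + (150/450)×20.6 = 38.0667%
Post-stratifying to population shares instead:
  0.24×67.8 + 0.41×17.4 + 0.35×20.6 = 30.616%
Difference = 30.616 − 38.0667 = -7.4507 pp.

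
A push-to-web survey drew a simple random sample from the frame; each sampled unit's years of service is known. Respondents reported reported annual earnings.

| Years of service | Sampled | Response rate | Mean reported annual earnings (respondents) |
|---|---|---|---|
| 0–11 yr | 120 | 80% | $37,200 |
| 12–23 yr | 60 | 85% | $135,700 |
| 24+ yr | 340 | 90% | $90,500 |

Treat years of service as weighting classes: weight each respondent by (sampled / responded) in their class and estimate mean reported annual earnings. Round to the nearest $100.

$83,400

Each respondent's weight = sampled/responded in their class; summing within a class gives n_sampled, so:
  0–11 yr: 120 × 37,200 = 4,464,000
  12–23 yr: 60 × 135,700 = 8,142,000
  24+ yr: 340 × 90,500 = 30,770,000
Adjusted estimate = 43,376,000 / 520 = 83415.4 → $83,400.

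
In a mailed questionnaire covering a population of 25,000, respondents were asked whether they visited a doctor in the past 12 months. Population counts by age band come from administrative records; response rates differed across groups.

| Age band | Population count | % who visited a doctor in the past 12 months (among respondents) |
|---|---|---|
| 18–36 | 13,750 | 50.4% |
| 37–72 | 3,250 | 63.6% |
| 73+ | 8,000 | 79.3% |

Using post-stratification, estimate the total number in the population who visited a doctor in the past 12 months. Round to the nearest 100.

Estimated count per cell = population count × respondent percentage:
  18–36: 13,750 × 50.4% = 6930
  37–72: 3,250 × 63.6% = 2067
  73+: 8,000 × 79.3% = 6344
Estimated total = 15,341 → 15,300.

15,300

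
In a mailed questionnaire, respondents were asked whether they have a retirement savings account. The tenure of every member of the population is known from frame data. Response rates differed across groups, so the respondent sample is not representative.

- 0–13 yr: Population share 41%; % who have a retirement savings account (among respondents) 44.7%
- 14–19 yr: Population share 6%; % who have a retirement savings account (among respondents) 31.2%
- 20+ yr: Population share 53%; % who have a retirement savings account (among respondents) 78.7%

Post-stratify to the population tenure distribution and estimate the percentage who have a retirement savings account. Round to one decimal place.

61.9%

Post-stratification weights by population share, not respondent share:
  0–13 yr: 0.41 × 44.7 = 18.327
  14–19 yr: 0.06 × 31.2 = 1.872
  20+ yr: 0.53 × 78.7 = 41.711
Post-stratified estimate = 61.91 → 61.9%.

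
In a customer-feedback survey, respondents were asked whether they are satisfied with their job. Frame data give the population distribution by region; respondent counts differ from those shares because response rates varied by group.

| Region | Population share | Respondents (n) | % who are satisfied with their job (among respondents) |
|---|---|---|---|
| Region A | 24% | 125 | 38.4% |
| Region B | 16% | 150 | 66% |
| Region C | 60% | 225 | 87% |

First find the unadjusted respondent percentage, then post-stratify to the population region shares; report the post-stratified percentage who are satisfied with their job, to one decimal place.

Without adjustment, the pooled respondent share is:
  (125/500)×38.4 + (150/500)×66 + (225/500)×87 = 68.55%
Post-stratifying to population shares instead:
  0.24×38.4 + 0.16×66 + 0.6×87 = 71.976%

72.0%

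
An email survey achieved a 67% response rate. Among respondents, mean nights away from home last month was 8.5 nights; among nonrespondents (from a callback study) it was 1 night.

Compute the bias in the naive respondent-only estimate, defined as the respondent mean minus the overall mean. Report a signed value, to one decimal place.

+2.5

Nonresponse fraction = 1 − 0.67 = 0.33.
Bias = (nonresponse fraction) × (respondent mean − nonrespondent mean)
     = 0.33 × (8.5 − 1) = 0.33 × 7.5 = 2.475.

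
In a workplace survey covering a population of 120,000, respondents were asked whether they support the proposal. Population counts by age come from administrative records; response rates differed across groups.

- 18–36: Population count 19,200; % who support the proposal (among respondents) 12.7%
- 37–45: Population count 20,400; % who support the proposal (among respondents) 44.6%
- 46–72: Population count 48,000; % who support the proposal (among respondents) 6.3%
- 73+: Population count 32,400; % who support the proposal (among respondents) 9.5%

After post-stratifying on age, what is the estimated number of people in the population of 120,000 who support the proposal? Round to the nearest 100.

17,600

Each cell contributes its population count × the respondent rate:
  18–36: 19,200 × 12.7% = 2438.4
  37–45: 20,400 × 44.6% = 9098.4
  46–72: 48,000 × 6.3% = 3024
  73+: 32,400 × 9.5% = 3078
Estimated total = 17638.8 → 17,600.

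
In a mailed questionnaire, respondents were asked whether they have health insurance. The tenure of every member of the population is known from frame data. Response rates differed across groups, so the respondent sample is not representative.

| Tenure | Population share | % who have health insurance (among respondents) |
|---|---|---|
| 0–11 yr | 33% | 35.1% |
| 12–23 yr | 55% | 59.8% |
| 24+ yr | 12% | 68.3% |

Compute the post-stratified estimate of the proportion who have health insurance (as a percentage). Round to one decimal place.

52.7%

Weight each group's respondent value by its population share:
  0–11 yr: 0.33 × 35.1 = 11.583
  12–23 yr: 0.55 × 59.8 = 32.89
  24+ yr: 0.12 × 68.3 = 8.196
Post-stratified estimate = 52.669 → 52.7%.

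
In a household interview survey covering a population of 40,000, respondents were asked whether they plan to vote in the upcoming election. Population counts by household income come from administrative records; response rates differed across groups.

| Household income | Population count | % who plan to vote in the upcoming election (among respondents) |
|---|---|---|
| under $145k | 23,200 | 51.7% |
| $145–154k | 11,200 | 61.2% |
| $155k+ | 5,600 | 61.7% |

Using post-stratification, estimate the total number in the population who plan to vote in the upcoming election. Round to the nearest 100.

22,300

Estimated count per cell = population count × respondent percentage:
  under $145k: 23,200 × 51.7% = 11994.4
  $145–154k: 11,200 × 61.2% = 6854.4
  $155k+: 5,600 × 61.7% = 3455.2
Estimated total = 22,304 → 22,300.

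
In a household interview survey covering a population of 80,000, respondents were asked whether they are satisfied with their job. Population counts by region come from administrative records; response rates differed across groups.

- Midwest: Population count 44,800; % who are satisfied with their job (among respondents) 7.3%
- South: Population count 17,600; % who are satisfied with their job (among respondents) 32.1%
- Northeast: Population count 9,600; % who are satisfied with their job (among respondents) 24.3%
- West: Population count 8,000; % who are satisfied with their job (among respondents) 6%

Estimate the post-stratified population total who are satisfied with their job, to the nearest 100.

11,700

Apply each group's respondent rate to its population count:
  Midwest: 44,800 × 7.3% = 3270.4
  South: 17,600 × 32.1% = 5649.6
  Northeast: 9,600 × 24.3% = 2332.8
  West: 8,000 × 6% = 480
Estimated total = 11732.8 → 11,700.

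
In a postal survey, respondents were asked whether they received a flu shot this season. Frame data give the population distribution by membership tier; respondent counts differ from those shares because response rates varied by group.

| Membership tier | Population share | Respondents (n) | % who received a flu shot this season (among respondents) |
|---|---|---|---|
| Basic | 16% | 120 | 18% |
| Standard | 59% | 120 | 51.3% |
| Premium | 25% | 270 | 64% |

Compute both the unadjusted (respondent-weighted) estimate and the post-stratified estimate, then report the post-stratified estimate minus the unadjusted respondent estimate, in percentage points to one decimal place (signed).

-1.0 percentage points

Unadjusted (pooled respondent) estimate weights by respondent counts:
  (120/510)×18 + (120/510)×51.3 + (270/510)×64 = 50.1882%
Post-stratifying to population shares instead:
  0.16×18 + 0.59×51.3 + 0.25×64 = 49.147%
Difference = 49.147 − 50.1882 = -1.0412 pp.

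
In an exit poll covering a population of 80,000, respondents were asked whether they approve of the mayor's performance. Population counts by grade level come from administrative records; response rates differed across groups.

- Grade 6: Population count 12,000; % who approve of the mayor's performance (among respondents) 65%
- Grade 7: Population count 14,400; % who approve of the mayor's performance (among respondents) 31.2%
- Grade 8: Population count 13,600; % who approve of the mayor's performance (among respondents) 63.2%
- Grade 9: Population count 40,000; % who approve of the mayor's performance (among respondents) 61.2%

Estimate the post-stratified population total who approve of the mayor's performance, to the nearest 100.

45,400

Each cell contributes its population count × the respondent rate:
  Grade 6: 12,000 × 65% = 7800
  Grade 7: 14,400 × 31.2% = 4492.8
  Grade 8: 13,600 × 63.2% = 8595.2
  Grade 9: 40,000 × 61.2% = 24,480
Estimated total = 45,368 → 45,400.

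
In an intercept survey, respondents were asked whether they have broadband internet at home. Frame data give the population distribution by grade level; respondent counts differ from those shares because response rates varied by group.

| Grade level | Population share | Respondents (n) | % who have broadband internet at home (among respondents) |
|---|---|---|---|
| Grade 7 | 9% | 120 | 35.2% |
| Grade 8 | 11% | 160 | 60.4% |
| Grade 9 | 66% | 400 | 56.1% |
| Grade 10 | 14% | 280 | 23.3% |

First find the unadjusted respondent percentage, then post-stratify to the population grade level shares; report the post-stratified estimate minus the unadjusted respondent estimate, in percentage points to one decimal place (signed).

Unadjusted (pooled respondent) estimate weights by respondent counts:
  (120/960)×35.2 + (160/960)×60.4 + (400/960)×56.1 + (280/960)×23.3 = 44.6375%
Post-stratifying to population shares instead:
  0.09×35.2 + 0.11×60.4 + 0.66×56.1 + 0.14×23.3 = 50.1%
Difference = 50.1 − 44.6375 = 5.4625 pp.

+5.5 percentage points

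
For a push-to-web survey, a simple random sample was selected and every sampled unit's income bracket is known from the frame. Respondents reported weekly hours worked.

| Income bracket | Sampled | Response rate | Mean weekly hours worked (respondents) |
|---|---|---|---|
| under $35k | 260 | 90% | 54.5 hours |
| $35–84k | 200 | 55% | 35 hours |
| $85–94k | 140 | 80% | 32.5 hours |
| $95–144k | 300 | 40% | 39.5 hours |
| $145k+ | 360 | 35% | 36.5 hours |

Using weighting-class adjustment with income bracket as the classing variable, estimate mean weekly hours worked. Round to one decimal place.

40.2

With weight = n_sampled/n_responded per class, the weighted class total is n_sampled:
  under $35k: 260 × 54.5 = 14,170
  $35–84k: 200 × 35 = 7000
  $85–94k: 140 × 32.5 = 4550
  $95–144k: 300 × 39.5 = 11,850
  $145k+: 360 × 36.5 = 13,140
Adjusted estimate = 50,710 / 1,260 = 40.246 → 40.2.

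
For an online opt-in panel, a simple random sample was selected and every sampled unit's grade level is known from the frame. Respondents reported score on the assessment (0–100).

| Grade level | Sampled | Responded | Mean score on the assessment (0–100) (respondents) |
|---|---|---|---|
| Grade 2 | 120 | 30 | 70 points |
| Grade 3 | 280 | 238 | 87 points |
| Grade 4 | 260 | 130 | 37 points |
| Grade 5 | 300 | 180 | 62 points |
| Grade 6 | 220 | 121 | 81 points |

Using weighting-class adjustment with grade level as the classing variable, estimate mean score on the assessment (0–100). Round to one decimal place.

Response rates by class: Grade 2 30/120 = 25%, Grade 3 238/280 = 85%, Grade 4 130/260 = 50%, Grade 5 180/300 = 60%, Grade 6 121/220 = 55%.
With weight = n_sampled/n_responded per class, the weighted class total is n_sampled:
  Grade 2: 120 × 70 = 8400
  Grade 3: 280 × 87 = 24,360
  Grade 4: 260 × 37 = 9620
  Grade 5: 300 × 62 = 18,600
  Grade 6: 220 × 81 = 17,820
Adjusted estimate = 78,800 / 1,180 = 66.7797 → 66.8.

66.8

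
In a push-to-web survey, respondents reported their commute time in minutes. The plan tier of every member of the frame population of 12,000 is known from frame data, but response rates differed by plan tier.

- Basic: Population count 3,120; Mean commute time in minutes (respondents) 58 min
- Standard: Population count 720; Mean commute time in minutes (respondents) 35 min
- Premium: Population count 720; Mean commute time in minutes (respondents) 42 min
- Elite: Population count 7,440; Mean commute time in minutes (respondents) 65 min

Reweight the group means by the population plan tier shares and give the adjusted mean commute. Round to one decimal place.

Reweight to the known plan tier distribution:
  Basic: (3,120/12,000) × 58 = 15.08
  Standard: (720/12,000) × 35 = 2.1
  Premium: (720/12,000) × 42 = 2.52
  Elite: (7,440/12,000) × 65 = 40.3
Post-stratified estimate = 60 → 60.0.

60.0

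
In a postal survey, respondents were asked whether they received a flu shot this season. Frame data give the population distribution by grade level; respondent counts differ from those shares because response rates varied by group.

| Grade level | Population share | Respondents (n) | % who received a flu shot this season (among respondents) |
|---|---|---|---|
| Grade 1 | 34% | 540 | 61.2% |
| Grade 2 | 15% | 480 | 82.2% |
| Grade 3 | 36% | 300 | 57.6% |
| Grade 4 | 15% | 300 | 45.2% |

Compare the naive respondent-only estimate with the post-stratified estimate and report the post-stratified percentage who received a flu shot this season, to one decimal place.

Naive respondent-only estimate (weights = respondent counts):
  (540/1620)×61.2 + (480/1620)×82.2 + (300/1620)×57.6 + (300/1620)×45.2 = 63.7926%
Reweighting by population grade level shares:
  0.34×61.2 + 0.15×82.2 + 0.36×57.6 + 0.15×45.2 = 60.654%

60.7%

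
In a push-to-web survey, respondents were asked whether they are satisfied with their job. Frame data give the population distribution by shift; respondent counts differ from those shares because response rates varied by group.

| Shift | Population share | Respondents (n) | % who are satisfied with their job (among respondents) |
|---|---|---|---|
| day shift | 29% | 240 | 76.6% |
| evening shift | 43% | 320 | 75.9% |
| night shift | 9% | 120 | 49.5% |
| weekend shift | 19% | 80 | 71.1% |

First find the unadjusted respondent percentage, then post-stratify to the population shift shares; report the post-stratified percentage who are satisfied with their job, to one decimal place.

72.8%

Without adjustment, the pooled respondent share is:
  (240/760)×76.6 + (320/760)×75.9 + (120/760)×49.5 + (80/760)×71.1 = 71.4474%
Reweighting by population shift shares:
  0.29×76.6 + 0.43×75.9 + 0.09×49.5 + 0.19×71.1 = 72.815%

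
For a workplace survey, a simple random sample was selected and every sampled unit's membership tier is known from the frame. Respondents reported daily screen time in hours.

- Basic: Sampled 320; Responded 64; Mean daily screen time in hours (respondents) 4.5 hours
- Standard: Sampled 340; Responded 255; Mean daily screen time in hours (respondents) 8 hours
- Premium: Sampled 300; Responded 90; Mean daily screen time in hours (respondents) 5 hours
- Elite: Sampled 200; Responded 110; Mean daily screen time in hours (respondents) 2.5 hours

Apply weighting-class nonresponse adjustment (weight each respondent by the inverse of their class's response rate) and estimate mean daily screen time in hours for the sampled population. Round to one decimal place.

Class response rates: Basic 64/320 = 20%, Standard 255/340 = 75%, Premium 90/300 = 30%, Elite 110/200 = 55%.
Each respondent's weight = sampled/responded in their class; summing within a class gives n_sampled, so:
  Basic: 320 × 4.5 = 1440
  Standard: 340 × 8 = 2720
  Premium: 300 × 5 = 1500
  Elite: 200 × 2.5 = 500
Adjusted estimate = 6160 / 1,160 = 5.31034 → 5.3.

5.3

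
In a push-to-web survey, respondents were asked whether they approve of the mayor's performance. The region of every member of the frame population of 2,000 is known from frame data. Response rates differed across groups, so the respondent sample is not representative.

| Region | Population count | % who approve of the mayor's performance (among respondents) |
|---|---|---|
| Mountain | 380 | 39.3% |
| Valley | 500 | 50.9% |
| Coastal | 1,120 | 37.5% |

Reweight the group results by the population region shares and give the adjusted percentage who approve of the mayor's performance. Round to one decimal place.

41.2%

Post-stratification weights by population share, not respondent share:
  Mountain: (380/2,000) × 39.3 = 7.467
  Valley: (500/2,000) × 50.9 = 12.725
  Coastal: (1,120/2,000) × 37.5 = 21
Post-stratified estimate = 41.192 → 41.2%.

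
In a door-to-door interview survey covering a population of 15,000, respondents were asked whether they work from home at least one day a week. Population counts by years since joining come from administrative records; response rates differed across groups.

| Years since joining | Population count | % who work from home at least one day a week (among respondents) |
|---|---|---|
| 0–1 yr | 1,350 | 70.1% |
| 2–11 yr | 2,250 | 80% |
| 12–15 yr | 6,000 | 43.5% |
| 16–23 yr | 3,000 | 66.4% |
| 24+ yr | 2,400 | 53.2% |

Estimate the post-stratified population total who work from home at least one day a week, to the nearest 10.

Each cell contributes its population count × the respondent rate:
  0–1 yr: 1,350 × 70.1% = 946.35
  2–11 yr: 2,250 × 80% = 1800
  12–15 yr: 6,000 × 43.5% = 2610
  16–23 yr: 3,000 × 66.4% = 1992
  24+ yr: 2,400 × 53.2% = 1276.8
Estimated total = 8625.15 → 8,630.

8,630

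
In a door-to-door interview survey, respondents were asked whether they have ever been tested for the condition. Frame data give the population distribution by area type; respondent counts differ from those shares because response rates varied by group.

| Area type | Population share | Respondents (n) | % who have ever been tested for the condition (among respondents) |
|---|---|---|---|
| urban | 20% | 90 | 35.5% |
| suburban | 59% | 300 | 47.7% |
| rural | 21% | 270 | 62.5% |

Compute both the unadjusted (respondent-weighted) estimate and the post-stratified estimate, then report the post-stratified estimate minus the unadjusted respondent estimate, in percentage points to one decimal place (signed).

Without adjustment, the pooled respondent share is:
  (90/660)×35.5 + (300/660)×47.7 + (270/660)×62.5 = 52.0909%
Post-stratifying to population shares instead:
  0.2×35.5 + 0.59×47.7 + 0.21×62.5 = 48.368%
Difference = 48.368 − 52.0909 = -3.7229 pp.

-3.7 percentage points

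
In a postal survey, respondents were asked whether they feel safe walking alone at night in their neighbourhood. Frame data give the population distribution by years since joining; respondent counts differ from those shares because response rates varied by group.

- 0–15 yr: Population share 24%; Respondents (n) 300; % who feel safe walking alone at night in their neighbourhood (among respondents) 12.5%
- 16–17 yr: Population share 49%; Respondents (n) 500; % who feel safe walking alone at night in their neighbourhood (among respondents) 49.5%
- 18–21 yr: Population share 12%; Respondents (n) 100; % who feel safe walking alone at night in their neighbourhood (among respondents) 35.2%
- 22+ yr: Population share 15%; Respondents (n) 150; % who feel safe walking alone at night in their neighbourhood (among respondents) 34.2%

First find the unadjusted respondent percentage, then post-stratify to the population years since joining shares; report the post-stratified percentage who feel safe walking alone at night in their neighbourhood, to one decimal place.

36.6%

Without adjustment, the pooled respondent share is:
  (300/1050)×12.5 + (500/1050)×49.5 + (100/1050)×35.2 + (150/1050)×34.2 = 35.381%
Post-stratifying to population shares instead:
  0.24×12.5 + 0.49×49.5 + 0.12×35.2 + 0.15×34.2 = 36.609%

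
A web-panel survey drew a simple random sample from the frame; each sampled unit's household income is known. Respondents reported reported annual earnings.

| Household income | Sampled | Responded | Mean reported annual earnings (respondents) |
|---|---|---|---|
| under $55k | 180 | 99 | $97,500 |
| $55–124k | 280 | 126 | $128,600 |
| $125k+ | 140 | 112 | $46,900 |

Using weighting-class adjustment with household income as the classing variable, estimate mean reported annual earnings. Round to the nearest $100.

Class response rates: under $55k 99/180 = 55%, $55–124k 126/280 = 45%, $125k+ 112/140 = 80%.
Inverse-response-rate weighting restores each class to its sampled count, so class totals weight by n_sampled:
  under $55k: 180 × 97,500 = 17,550,000
  $55–124k: 280 × 128,600 = 36,008,000
  $125k+: 140 × 46,900 = 6,566,000
Adjusted estimate = 60,124,000 / 600 = 100207 → $100,200.

$100,200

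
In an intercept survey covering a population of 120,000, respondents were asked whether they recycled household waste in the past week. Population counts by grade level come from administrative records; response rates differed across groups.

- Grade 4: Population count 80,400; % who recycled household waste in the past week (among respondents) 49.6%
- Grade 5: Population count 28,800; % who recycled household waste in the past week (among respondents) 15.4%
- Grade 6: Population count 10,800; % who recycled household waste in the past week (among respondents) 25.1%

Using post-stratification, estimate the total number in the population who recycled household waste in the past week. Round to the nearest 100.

Each cell contributes its population count × the respondent rate:
  Grade 4: 80,400 × 49.6% = 39878.4
  Grade 5: 28,800 × 15.4% = 4435.2
  Grade 6: 10,800 × 25.1% = 2710.8
Estimated total = 47024.4 → 47,000.

47,000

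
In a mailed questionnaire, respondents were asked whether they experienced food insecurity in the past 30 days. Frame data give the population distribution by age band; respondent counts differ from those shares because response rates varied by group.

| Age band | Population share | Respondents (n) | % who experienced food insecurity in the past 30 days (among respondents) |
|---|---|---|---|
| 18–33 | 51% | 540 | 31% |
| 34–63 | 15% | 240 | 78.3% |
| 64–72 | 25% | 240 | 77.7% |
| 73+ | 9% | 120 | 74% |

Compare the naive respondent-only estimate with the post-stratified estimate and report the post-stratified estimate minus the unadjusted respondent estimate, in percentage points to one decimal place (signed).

Naive respondent-only estimate (weights = respondent counts):
  (540/1140)×31 + (240/1140)×78.3 + (240/1140)×77.7 + (120/1140)×74 = 55.3158%
Post-stratified estimate weights by population shares:
  0.51×31 + 0.15×78.3 + 0.25×77.7 + 0.09×74 = 53.64%
Difference = 53.64 − 55.3158 = -1.6758 pp.

-1.7 percentage points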